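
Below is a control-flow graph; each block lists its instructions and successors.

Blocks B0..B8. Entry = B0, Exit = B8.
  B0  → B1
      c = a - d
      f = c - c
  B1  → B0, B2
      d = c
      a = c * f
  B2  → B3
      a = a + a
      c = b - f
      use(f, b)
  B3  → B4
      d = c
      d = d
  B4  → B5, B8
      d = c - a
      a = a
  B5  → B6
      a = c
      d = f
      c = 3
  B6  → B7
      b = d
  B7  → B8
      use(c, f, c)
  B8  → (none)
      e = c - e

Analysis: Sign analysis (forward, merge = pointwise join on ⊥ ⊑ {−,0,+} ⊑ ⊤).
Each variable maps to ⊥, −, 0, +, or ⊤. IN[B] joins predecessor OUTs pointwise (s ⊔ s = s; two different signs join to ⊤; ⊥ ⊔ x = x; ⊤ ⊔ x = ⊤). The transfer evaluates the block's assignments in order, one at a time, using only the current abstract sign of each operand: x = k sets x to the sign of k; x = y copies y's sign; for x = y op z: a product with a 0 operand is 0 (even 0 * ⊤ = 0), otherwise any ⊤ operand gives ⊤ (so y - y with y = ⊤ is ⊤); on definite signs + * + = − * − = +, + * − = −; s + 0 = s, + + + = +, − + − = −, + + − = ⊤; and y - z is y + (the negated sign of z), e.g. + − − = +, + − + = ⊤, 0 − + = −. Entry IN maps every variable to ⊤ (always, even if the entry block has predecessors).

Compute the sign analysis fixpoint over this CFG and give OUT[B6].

Per-block solution:
  B0: | IN=(all ⊤) | OUT=(all ⊤)
  B1: | IN=(all ⊤) | OUT=(all ⊤)
  B2: | IN=(all ⊤) | OUT=(all ⊤)
  B3: | IN=(all ⊤) | OUT=(all ⊤)
  B4: | IN=(all ⊤) | OUT=(all ⊤)
  B5: | IN=(all ⊤) | OUT={c:+; rest ⊤}
  B6: | IN={c:+; rest ⊤} | OUT={c:+; rest ⊤}
  B7: | IN={c:+; rest ⊤} | OUT={c:+; rest ⊤}
  B8: | IN=(all ⊤) | OUT=(all ⊤)

Merge at B6: IN[B6] = OUT[B5] = {a: ⊤, b: ⊤, c: +, d: ⊤, e: ⊤, f: ⊤}
Applying B6's transfer function to that IN value gives OUT[B6] (row B6 above).

Answer: {a: ⊤, b: ⊤, c: +, d: ⊤, e: ⊤, f: ⊤}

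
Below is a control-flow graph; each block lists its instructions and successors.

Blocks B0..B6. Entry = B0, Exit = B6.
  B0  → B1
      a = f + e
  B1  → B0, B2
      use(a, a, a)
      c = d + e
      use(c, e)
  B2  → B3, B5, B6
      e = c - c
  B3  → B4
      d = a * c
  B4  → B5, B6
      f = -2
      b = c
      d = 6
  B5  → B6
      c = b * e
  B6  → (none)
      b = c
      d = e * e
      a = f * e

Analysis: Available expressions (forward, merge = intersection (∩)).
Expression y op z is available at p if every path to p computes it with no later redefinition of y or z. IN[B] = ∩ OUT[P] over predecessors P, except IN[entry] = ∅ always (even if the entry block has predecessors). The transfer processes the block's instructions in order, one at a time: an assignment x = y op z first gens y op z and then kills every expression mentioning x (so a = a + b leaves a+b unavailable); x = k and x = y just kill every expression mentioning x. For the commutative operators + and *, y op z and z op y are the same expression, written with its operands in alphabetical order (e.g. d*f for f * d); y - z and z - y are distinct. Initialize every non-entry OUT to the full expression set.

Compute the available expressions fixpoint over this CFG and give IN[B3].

Answer: {c-c}

Trace:
Per-block solution:
  B0:   IN={}   OUT={e+f}
  B1:   IN={e+f}   OUT={d+e, e+f}
  B2:   IN={d+e, e+f}   OUT={c-c}
  B3:   IN={c-c}   OUT={a*c, c-c}
  B4:   IN={a*c, c-c}   OUT={a*c, c-c}
  B5:   IN={c-c}   OUT={b*e}
  B6:   IN={}   OUT={e*e, e*f}

Merge at B3: IN[B3] = OUT[B2] = {c-c}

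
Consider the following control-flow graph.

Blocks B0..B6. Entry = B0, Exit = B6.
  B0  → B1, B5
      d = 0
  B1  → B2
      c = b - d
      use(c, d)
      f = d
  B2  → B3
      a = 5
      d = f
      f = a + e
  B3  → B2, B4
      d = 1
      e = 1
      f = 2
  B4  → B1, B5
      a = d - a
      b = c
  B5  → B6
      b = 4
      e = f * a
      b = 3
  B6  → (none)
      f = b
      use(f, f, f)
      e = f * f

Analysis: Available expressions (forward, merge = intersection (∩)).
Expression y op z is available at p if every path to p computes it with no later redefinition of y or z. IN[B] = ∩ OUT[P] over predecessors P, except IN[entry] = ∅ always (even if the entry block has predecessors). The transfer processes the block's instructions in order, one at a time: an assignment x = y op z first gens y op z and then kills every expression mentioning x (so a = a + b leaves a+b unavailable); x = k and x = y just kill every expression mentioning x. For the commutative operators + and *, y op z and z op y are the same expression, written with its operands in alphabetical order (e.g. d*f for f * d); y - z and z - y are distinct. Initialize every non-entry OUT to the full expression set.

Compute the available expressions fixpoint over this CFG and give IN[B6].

Answer: {a*f}

Working:
Fixpoint table:
  B0:  IN={}  OUT={}
  B1:  IN={}  OUT={b-d}
  B2:  IN={}  OUT={a+e}
  B3:  IN={a+e}  OUT={}
  B4:  IN={}  OUT={}
  B5:  IN={}  OUT={a*f}
  B6:  IN={a*f}  OUT={f*f}

Merge at B6: IN[B6] = OUT[B5] = {a*f}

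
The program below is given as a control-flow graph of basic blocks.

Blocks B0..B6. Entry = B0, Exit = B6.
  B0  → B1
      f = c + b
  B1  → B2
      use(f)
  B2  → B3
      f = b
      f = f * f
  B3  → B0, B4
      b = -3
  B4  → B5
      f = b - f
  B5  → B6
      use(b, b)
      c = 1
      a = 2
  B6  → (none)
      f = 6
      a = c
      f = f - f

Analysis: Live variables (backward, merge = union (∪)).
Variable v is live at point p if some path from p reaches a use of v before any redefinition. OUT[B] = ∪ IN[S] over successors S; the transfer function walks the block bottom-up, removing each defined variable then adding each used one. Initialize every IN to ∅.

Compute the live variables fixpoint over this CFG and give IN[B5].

Answer: {b}

Working:
Per-block solution:
  B0:   IN={b, c}   OUT={b, c, f}
  B1:   IN={b, c, f}   OUT={b, c}
  B2:   IN={b, c}   OUT={c, f}
  B3:   IN={c, f}   OUT={b, c, f}
  B4:   IN={b, f}   OUT={b}
  B5:   IN={b}   OUT={c}
  B6:   IN={c}   OUT={}

Merge at B5: OUT[B5] = IN[B6] = {c}
Applying B5's transfer function to that OUT value gives IN[B5] (row B5 above).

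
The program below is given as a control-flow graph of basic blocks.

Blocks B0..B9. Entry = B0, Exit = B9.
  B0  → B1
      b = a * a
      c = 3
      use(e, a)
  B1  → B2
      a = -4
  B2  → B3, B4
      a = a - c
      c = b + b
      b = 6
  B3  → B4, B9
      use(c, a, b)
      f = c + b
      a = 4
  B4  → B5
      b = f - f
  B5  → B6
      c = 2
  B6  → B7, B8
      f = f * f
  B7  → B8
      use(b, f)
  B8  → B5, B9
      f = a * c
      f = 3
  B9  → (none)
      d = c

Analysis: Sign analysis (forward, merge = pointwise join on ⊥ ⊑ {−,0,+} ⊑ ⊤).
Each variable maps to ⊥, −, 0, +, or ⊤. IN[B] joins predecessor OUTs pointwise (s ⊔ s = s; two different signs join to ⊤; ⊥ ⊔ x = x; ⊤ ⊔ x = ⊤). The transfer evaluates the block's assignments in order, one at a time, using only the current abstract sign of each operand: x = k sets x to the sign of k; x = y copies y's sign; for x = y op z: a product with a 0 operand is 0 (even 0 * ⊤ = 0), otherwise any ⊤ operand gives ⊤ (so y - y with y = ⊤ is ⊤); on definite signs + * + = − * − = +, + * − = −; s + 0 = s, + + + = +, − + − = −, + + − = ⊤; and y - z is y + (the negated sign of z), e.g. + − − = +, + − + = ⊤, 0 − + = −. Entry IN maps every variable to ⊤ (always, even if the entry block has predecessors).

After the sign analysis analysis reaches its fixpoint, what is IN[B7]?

Fixpoint table:
  B0: | IN=(all ⊤) | OUT={c:+; rest ⊤}
  B1: | IN={c:+; rest ⊤} | OUT={a:-, c:+; rest ⊤}
  B2: | IN={a:-, c:+; rest ⊤} | OUT={a:-, b:+; rest ⊤}
  B3: | IN={a:-, b:+; rest ⊤} | OUT={a:+, b:+; rest ⊤}
  B4: | IN={b:+; rest ⊤} | OUT=(all ⊤)
  B5: | IN=(all ⊤) | OUT={c:+; rest ⊤}
  B6: | IN={c:+; rest ⊤} | OUT={c:+; rest ⊤}
  B7: | IN={c:+; rest ⊤} | OUT={c:+; rest ⊤}
  B8: | IN={c:+; rest ⊤} | OUT={c:+, f:+; rest ⊤}
  B9: | IN=(all ⊤) | OUT=(all ⊤)

Merge at B7: IN[B7] = OUT[B6] = {a: ⊤, b: ⊤, c: +, d: ⊤, e: ⊤, f: ⊤}

Answer: {a: ⊤, b: ⊤, c: +, d: ⊤, e: ⊤, f: ⊤}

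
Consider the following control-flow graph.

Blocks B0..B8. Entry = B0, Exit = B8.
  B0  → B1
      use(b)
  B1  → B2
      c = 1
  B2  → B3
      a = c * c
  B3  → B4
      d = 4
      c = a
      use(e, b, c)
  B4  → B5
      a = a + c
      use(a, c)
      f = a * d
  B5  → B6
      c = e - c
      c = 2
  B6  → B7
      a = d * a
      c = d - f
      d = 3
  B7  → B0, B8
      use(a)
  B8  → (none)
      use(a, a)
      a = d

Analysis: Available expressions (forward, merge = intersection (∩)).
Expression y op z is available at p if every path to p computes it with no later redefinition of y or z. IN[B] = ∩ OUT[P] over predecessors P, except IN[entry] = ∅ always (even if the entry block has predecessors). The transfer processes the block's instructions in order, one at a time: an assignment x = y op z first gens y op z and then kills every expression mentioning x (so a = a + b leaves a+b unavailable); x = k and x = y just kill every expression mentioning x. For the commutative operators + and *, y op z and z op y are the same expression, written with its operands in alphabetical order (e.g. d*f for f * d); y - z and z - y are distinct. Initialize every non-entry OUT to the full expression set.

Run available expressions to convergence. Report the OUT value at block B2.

Answer: {c*c}

Derivation:
Per-block solution:
  B0:  IN={}  OUT={}
  B1:  IN={}  OUT={}
  B2:  IN={}  OUT={c*c}
  B3:  IN={c*c}  OUT={}
  B4:  IN={}  OUT={a*d}
  B5:  IN={a*d}  OUT={a*d}
  B6:  IN={a*d}  OUT={}
  B7:  IN={}  OUT={}
  B8:  IN={}  OUT={}

Merge at B2: IN[B2] = OUT[B1] = {}
Applying B2's transfer function to that IN value gives OUT[B2] (row B2 above).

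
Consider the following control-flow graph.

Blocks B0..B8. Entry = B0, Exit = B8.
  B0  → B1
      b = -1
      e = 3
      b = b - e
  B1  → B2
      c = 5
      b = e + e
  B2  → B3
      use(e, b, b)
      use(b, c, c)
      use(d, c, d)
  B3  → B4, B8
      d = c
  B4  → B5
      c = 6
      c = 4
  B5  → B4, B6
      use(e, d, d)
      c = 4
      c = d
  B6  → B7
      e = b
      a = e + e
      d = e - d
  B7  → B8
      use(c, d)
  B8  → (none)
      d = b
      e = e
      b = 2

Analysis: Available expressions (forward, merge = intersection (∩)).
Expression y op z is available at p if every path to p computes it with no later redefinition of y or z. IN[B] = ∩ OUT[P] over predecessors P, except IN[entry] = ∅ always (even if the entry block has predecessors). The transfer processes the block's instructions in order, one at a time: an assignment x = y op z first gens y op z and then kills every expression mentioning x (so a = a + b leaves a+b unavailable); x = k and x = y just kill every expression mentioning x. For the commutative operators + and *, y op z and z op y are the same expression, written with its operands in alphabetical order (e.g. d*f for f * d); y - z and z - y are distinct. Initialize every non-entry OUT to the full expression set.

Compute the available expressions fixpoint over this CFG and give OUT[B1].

Answer: {e+e}

Working:
Fixpoint table:
  B0:  IN={}  OUT={}
  B1:  IN={}  OUT={e+e}
  B2:  IN={e+e}  OUT={e+e}
  B3:  IN={e+e}  OUT={e+e}
  B4:  IN={e+e}  OUT={e+e}
  B5:  IN={e+e}  OUT={e+e}
  B6:  IN={e+e}  OUT={e+e}
  B7:  IN={e+e}  OUT={e+e}
  B8:  IN={e+e}  OUT={}

Merge at B1: IN[B1] = OUT[B0] = {}
Applying B1's transfer function to that IN value gives OUT[B1] (row B1 above).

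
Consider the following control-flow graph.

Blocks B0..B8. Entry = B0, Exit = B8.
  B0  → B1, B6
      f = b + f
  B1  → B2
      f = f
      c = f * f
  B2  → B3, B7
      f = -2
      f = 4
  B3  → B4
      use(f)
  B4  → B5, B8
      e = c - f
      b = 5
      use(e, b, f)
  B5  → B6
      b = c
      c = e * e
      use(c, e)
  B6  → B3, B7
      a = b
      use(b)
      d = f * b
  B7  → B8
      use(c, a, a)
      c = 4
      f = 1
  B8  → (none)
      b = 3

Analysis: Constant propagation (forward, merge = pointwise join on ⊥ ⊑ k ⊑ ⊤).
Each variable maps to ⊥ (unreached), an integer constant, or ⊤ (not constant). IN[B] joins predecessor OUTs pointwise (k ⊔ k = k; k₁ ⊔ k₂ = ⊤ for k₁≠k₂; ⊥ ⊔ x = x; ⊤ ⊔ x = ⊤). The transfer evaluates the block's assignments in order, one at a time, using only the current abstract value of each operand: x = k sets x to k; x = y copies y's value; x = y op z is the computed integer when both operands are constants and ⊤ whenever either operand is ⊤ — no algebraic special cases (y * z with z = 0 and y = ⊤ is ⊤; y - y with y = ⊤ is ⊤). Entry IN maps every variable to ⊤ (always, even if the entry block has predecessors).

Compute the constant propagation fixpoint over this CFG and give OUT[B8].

Answer: {a: ⊤, b: 3, c: ⊤, d: ⊤, e: ⊤, f: ⊤}

Derivation:
Fixpoint table:
  B0:   IN=(all ⊤)   OUT=(all ⊤)
  B1:   IN=(all ⊤)   OUT=(all ⊤)
  B2:   IN=(all ⊤)   OUT={f:4; rest ⊤}
  B3:   IN=(all ⊤)   OUT=(all ⊤)
  B4:   IN=(all ⊤)   OUT={b:5; rest ⊤}
  B5:   IN={b:5; rest ⊤}   OUT=(all ⊤)
  B6:   IN=(all ⊤)   OUT=(all ⊤)
  B7:   IN=(all ⊤)   OUT={c:4, f:1; rest ⊤}
  B8:   IN=(all ⊤)   OUT={b:3; rest ⊤}

Merge at B8: IN[B8] = OUT[B4] ⊔ OUT[B7] = {a: ⊤, b: ⊤, c: ⊤, d: ⊤, e: ⊤, f: ⊤}
Applying B8's transfer function to that IN value gives OUT[B8] (row B8 above).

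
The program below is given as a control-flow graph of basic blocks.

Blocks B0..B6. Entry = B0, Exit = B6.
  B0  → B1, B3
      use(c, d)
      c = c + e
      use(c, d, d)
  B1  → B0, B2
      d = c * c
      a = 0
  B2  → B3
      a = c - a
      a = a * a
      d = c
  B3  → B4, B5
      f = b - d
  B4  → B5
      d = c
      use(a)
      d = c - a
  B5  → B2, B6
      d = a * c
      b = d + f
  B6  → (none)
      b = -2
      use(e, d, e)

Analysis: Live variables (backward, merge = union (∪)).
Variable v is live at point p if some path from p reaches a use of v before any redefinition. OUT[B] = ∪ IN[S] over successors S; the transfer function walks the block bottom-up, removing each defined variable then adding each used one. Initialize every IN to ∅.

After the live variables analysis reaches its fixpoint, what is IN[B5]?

Per-block solution:
  B0:   IN={a, b, c, d, e}   OUT={a, b, c, d, e}
  B1:   IN={b, c, e}   OUT={a, b, c, d, e}
  B2:   IN={a, b, c, e}   OUT={a, b, c, d, e}
  B3:   IN={a, b, c, d, e}   OUT={a, c, e, f}
  B4:   IN={a, c, e, f}   OUT={a, c, e, f}
  B5:   IN={a, c, e, f}   OUT={a, b, c, d, e}
  B6:   IN={d, e}   OUT={}

Merge at B5: OUT[B5] = IN[B2] ⊔ IN[B6] = {a, b, c, d, e}
Applying B5's transfer function to that OUT value gives IN[B5] (row B5 above).

Answer: {a, c, e, f}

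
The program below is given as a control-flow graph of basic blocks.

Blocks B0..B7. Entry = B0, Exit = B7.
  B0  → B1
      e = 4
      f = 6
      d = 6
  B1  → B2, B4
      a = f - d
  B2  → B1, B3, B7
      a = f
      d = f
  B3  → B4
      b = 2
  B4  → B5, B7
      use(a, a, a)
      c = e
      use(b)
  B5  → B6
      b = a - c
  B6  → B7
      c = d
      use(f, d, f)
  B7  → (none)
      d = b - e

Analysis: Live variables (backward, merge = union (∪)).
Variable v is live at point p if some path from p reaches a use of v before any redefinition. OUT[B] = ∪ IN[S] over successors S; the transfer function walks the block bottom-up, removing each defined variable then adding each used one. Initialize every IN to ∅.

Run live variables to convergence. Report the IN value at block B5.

Answer: {a, c, d, e, f}

Trace:
Per-block solution:
  B0: | IN={b} | OUT={b, d, e, f}
  B1: | IN={b, d, e, f} | OUT={a, b, d, e, f}
  B2: | IN={b, e, f} | OUT={a, b, d, e, f}
  B3: | IN={a, d, e, f} | OUT={a, b, d, e, f}
  B4: | IN={a, b, d, e, f} | OUT={a, b, c, d, e, f}
  B5: | IN={a, c, d, e, f} | OUT={b, d, e, f}
  B6: | IN={b, d, e, f} | OUT={b, e}
  B7: | IN={b, e} | OUT={}

Merge at B5: OUT[B5] = IN[B6] = {b, d, e, f}
Applying B5's transfer function to that OUT value gives IN[B5] (row B5 above).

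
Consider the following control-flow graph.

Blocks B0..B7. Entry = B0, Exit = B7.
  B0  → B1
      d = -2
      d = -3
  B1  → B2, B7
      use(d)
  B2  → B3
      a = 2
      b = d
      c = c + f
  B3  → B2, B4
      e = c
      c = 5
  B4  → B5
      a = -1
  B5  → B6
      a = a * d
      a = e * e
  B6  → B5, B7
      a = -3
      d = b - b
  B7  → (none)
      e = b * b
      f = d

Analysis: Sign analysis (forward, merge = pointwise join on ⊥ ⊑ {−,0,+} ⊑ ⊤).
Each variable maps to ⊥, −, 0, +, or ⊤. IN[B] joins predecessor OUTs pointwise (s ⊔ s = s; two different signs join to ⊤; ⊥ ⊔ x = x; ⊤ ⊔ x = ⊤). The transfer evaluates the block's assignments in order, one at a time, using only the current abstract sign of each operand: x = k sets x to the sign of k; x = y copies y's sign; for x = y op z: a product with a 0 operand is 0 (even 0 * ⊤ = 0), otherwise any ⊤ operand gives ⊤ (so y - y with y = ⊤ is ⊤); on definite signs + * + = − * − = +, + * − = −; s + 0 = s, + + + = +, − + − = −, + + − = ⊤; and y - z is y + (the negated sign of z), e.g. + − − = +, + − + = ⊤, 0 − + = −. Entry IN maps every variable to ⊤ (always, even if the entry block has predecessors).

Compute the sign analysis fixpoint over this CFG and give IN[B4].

Answer: {a: +, b: -, c: +, d: -, e: ⊤, f: ⊤}

Trace:
Per-block solution:
  B0:  IN=(all ⊤)  OUT={d:-; rest ⊤}
  B1:  IN={d:-; rest ⊤}  OUT={d:-; rest ⊤}
  B2:  IN={d:-; rest ⊤}  OUT={a:+, b:-, d:-; rest ⊤}
  B3:  IN={a:+, b:-, d:-; rest ⊤}  OUT={a:+, b:-, c:+, d:-; rest ⊤}
  B4:  IN={a:+, b:-, c:+, d:-; rest ⊤}  OUT={a:-, b:-, c:+, d:-; rest ⊤}
  B5:  IN={a:-, b:-, c:+; rest ⊤}  OUT={b:-, c:+; rest ⊤}
  B6:  IN={b:-, c:+; rest ⊤}  OUT={a:-, b:-, c:+; rest ⊤}
  B7:  IN=(all ⊤)  OUT=(all ⊤)

Merge at B4: IN[B4] = OUT[B3] = {a: +, b: -, c: +, d: -, e: ⊤, f: ⊤}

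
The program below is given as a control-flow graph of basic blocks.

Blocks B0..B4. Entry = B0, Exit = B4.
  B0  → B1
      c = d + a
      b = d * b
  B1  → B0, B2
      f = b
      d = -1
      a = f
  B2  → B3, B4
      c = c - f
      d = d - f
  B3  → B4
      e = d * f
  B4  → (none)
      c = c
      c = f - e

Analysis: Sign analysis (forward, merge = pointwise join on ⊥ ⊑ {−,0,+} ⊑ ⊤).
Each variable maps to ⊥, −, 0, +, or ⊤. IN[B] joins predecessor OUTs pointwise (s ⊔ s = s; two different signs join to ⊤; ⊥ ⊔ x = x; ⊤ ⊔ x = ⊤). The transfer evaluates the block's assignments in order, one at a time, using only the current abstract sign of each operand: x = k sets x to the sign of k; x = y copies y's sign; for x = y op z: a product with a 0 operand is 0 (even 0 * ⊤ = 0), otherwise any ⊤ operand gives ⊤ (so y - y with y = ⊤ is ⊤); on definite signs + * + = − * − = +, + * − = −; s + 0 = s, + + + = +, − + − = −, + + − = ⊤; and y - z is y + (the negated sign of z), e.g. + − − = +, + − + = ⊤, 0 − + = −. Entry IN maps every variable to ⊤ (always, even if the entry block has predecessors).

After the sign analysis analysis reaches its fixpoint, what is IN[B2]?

Converged values:
  B0:  IN=(all ⊤)  OUT=(all ⊤)
  B1:  IN=(all ⊤)  OUT={d:-; rest ⊤}
  B2:  IN={d:-; rest ⊤}  OUT=(all ⊤)
  B3:  IN=(all ⊤)  OUT=(all ⊤)
  B4:  IN=(all ⊤)  OUT=(all ⊤)

Merge at B2: IN[B2] = OUT[B1] = {a: ⊤, b: ⊤, c: ⊤, d: -, e: ⊤, f: ⊤}

Answer: {a: ⊤, b: ⊤, c: ⊤, d: -, e: ⊤, f: ⊤}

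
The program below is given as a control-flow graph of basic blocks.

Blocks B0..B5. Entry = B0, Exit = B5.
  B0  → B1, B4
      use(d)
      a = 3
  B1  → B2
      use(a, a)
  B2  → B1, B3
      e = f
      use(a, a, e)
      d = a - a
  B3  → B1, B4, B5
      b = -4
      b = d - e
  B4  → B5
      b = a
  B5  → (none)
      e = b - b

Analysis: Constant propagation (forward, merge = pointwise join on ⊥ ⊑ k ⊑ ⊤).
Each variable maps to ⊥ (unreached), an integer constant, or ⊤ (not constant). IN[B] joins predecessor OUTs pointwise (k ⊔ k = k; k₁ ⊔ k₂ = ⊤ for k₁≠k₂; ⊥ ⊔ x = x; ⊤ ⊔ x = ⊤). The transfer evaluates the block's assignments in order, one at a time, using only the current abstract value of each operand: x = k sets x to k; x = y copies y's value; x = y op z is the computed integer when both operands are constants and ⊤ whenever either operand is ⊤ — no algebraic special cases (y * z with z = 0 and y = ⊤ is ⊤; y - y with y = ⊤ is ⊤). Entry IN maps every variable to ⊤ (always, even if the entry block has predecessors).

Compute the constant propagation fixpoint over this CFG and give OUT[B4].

Fixpoint table:
  B0:   IN=(all ⊤)   OUT={a:3; rest ⊤}
  B1:   IN={a:3; rest ⊤}   OUT={a:3; rest ⊤}
  B2:   IN={a:3; rest ⊤}   OUT={a:3, d:0; rest ⊤}
  B3:   IN={a:3, d:0; rest ⊤}   OUT={a:3, d:0; rest ⊤}
  B4:   IN={a:3; rest ⊤}   OUT={a:3, b:3; rest ⊤}
  B5:   IN={a:3; rest ⊤}   OUT={a:3; rest ⊤}

Merge at B4: IN[B4] = OUT[B0] ⊔ OUT[B3] = {a: 3, b: ⊤, c: ⊤, d: ⊤, e: ⊤, f: ⊤}
Applying B4's transfer function to that IN value gives OUT[B4] (row B4 above).

Answer: {a: 3, b: 3, c: ⊤, d: ⊤, e: ⊤, f: ⊤}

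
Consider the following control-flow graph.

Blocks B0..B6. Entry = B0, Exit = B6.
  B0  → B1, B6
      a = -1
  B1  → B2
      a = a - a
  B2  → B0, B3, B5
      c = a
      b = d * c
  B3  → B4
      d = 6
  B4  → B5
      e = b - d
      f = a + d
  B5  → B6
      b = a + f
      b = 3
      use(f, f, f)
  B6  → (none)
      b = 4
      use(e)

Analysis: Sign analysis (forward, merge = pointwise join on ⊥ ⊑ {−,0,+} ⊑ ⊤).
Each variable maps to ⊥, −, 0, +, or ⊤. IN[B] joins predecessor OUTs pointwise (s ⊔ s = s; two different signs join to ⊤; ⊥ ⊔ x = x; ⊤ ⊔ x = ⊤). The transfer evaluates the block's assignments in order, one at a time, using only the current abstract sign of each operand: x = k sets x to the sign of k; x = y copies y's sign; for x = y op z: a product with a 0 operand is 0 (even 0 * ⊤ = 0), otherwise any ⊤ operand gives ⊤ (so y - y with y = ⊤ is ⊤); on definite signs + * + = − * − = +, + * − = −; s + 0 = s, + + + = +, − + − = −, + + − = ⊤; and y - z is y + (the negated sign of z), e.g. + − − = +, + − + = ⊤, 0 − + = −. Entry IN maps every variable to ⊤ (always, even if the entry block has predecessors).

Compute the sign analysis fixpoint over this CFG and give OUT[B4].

Answer: {a: ⊤, b: ⊤, c: ⊤, d: +, e: ⊤, f: ⊤}

Trace:
Fixpoint table:
  B0: | IN=(all ⊤) | OUT={a:-; rest ⊤}
  B1: | IN={a:-; rest ⊤} | OUT=(all ⊤)
  B2: | IN=(all ⊤) | OUT=(all ⊤)
  B3: | IN=(all ⊤) | OUT={d:+; rest ⊤}
  B4: | IN={d:+; rest ⊤} | OUT={d:+; rest ⊤}
  B5: | IN=(all ⊤) | OUT={b:+; rest ⊤}
  B6: | IN=(all ⊤) | OUT={b:+; rest ⊤}

Merge at B4: IN[B4] = OUT[B3] = {a: ⊤, b: ⊤, c: ⊤, d: +, e: ⊤, f: ⊤}
Applying B4's transfer function to that IN value gives OUT[B4] (row B4 above).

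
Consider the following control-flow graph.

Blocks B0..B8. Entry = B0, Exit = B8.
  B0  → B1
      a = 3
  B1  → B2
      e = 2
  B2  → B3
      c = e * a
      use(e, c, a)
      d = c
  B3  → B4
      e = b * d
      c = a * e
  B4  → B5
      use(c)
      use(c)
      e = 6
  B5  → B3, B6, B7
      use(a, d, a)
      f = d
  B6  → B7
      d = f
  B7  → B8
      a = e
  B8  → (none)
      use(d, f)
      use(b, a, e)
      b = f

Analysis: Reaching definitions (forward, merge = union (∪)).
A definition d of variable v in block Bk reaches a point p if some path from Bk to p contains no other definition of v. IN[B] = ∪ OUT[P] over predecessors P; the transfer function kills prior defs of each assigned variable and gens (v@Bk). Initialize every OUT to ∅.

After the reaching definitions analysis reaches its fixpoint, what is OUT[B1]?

Answer: {a@B0, e@B1}

Derivation:
Per-block solution:
  B0:  IN={}  OUT={a@B0}
  B1:  IN={a@B0}  OUT={a@B0, e@B1}
  B2:  IN={a@B0, e@B1}  OUT={a@B0, c@B2, d@B2, e@B1}
  B3:  IN={a@B0, c@B2, c@B3, d@B2, e@B1, e@B4, f@B5}  OUT={a@B0, c@B3, d@B2, e@B3, f@B5}
  B4:  IN={a@B0, c@B3, d@B2, e@B3, f@B5}  OUT={a@B0, c@B3, d@B2, e@B4, f@B5}
  B5:  IN={a@B0, c@B3, d@B2, e@B4, f@B5}  OUT={a@B0, c@B3, d@B2, e@B4, f@B5}
  B6:  IN={a@B0, c@B3, d@B2, e@B4, f@B5}  OUT={a@B0, c@B3, d@B6, e@B4, f@B5}
  B7:  IN={a@B0, c@B3, d@B2, d@B6, e@B4, f@B5}  OUT={a@B7, c@B3, d@B2, d@B6, e@B4, f@B5}
  B8:  IN={a@B7, c@B3, d@B2, d@B6, e@B4, f@B5}  OUT={a@B7, b@B8, c@B3, d@B2, d@B6, e@B4, f@B5}

Merge at B1: IN[B1] = OUT[B0] = {a@B0}
Applying B1's transfer function to that IN value gives OUT[B1] (row B1 above).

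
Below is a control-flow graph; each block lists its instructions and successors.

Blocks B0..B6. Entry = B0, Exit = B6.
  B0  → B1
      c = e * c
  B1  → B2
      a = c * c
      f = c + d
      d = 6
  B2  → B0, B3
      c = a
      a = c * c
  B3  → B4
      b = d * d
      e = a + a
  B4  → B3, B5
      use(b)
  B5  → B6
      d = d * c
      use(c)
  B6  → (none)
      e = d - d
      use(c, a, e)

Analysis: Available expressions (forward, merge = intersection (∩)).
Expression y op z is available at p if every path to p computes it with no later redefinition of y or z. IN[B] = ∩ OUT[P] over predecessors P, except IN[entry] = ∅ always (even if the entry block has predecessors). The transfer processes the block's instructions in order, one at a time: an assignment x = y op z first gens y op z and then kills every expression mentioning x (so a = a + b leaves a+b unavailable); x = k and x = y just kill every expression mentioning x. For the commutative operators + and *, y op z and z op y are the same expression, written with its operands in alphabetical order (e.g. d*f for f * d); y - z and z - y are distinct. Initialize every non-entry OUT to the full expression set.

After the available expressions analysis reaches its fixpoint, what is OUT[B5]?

Per-block solution:
  B0:  IN={}  OUT={}
  B1:  IN={}  OUT={c*c}
  B2:  IN={c*c}  OUT={c*c}
  B3:  IN={c*c}  OUT={a+a, c*c, d*d}
  B4:  IN={a+a, c*c, d*d}  OUT={a+a, c*c, d*d}
  B5:  IN={a+a, c*c, d*d}  OUT={a+a, c*c}
  B6:  IN={a+a, c*c}  OUT={a+a, c*c, d-d}

Merge at B5: IN[B5] = OUT[B4] = {a+a, c*c, d*d}
Applying B5's transfer function to that IN value gives OUT[B5] (row B5 above).

Answer: {a+a, c*c}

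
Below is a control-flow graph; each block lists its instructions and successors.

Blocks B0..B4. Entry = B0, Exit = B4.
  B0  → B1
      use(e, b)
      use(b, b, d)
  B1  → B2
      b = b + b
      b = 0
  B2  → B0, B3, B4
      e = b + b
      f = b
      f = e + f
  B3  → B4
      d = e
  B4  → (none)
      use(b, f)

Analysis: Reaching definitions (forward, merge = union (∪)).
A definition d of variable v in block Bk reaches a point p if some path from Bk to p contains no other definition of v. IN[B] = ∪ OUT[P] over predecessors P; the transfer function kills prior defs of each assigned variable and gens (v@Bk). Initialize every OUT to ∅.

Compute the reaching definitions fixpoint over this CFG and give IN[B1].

Converged values:
  B0:  IN={b@B1, e@B2, f@B2}  OUT={b@B1, e@B2, f@B2}
  B1:  IN={b@B1, e@B2, f@B2}  OUT={b@B1, e@B2, f@B2}
  B2:  IN={b@B1, e@B2, f@B2}  OUT={b@B1, e@B2, f@B2}
  B3:  IN={b@B1, e@B2, f@B2}  OUT={b@B1, d@B3, e@B2, f@B2}
  B4:  IN={b@B1, d@B3, e@B2, f@B2}  OUT={b@B1, d@B3, e@B2, f@B2}

Merge at B1: IN[B1] = OUT[B0] = {b@B1, e@B2, f@B2}

Answer: {b@B1, e@B2, f@B2}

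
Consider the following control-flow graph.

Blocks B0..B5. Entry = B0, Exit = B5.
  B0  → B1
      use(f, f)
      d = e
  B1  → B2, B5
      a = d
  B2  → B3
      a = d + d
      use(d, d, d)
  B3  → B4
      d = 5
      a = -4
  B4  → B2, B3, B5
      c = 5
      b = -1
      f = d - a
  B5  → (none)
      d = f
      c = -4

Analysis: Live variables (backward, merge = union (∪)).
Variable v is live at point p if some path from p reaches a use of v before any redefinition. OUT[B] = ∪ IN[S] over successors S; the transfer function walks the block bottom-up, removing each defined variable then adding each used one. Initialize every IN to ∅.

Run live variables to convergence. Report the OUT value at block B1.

Fixpoint table:
  B0:  IN={e, f}  OUT={d, f}
  B1:  IN={d, f}  OUT={d, f}
  B2:  IN={d}  OUT={}
  B3:  IN={}  OUT={a, d}
  B4:  IN={a, d}  OUT={d, f}
  B5:  IN={f}  OUT={}

Merge at B1: OUT[B1] = IN[B2] ⊔ IN[B5] = {d, f}

Answer: {d, f}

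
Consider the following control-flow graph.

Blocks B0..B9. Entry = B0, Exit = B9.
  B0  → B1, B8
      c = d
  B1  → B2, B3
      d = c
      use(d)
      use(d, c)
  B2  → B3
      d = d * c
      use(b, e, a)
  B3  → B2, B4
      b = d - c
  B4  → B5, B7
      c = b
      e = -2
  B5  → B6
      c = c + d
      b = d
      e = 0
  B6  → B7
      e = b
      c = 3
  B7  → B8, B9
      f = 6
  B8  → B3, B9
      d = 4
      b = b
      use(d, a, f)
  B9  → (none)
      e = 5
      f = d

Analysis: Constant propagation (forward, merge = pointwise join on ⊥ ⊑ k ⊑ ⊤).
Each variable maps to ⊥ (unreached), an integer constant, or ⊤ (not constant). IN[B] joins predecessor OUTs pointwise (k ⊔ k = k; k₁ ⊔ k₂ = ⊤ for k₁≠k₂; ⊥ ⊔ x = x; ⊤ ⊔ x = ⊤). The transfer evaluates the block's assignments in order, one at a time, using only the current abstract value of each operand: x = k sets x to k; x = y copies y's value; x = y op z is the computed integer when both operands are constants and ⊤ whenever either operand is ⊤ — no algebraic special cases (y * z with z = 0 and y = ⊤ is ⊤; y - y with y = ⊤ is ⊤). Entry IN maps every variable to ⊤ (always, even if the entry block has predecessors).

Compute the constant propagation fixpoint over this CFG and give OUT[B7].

Answer: {a: ⊤, b: ⊤, c: ⊤, d: ⊤, e: ⊤, f: 6}

Derivation:
Converged values:
  B0:   IN=(all ⊤)   OUT=(all ⊤)
  B1:   IN=(all ⊤)   OUT=(all ⊤)
  B2:   IN=(all ⊤)   OUT=(all ⊤)
  B3:   IN=(all ⊤)   OUT=(all ⊤)
  B4:   IN=(all ⊤)   OUT={e:-2; rest ⊤}
  B5:   IN={e:-2; rest ⊤}   OUT={e:0; rest ⊤}
  B6:   IN={e:0; rest ⊤}   OUT={c:3; rest ⊤}
  B7:   IN=(all ⊤)   OUT={f:6; rest ⊤}
  B8:   IN=(all ⊤)   OUT={d:4; rest ⊤}
  B9:   IN=(all ⊤)   OUT={e:5; rest ⊤}

Merge at B7: IN[B7] = OUT[B4] ⊔ OUT[B6] = {a: ⊤, b: ⊤, c: ⊤, d: ⊤, e: ⊤, f: ⊤}
Applying B7's transfer function to that IN value gives OUT[B7] (row B7 above).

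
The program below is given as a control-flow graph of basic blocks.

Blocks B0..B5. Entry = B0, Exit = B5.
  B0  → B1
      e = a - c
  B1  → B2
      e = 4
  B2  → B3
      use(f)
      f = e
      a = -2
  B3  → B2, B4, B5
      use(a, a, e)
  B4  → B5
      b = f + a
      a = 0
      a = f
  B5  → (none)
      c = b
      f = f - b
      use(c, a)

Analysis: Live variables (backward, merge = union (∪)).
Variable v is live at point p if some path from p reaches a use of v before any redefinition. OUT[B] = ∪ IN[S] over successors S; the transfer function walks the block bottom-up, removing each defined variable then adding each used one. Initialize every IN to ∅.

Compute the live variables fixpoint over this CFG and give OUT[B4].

Answer: {a, b, f}

Working:
Converged values:
  B0:   IN={a, b, c, f}   OUT={b, f}
  B1:   IN={b, f}   OUT={b, e, f}
  B2:   IN={b, e, f}   OUT={a, b, e, f}
  B3:   IN={a, b, e, f}   OUT={a, b, e, f}
  B4:   IN={a, f}   OUT={a, b, f}
  B5:   IN={a, b, f}   OUT={}

Merge at B4: OUT[B4] = IN[B5] = {a, b, f}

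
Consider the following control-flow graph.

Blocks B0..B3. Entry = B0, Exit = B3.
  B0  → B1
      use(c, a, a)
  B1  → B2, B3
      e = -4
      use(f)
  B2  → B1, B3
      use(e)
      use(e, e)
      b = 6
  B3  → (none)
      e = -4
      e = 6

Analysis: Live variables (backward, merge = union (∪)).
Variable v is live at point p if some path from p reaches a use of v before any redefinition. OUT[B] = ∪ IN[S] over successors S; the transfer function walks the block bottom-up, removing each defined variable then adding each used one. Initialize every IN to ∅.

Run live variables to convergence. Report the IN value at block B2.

Answer: {e, f}

Trace:
Fixpoint table:
  B0:   IN={a, c, f}   OUT={f}
  B1:   IN={f}   OUT={e, f}
  B2:   IN={e, f}   OUT={f}
  B3:   IN={}   OUT={}

Merge at B2: OUT[B2] = IN[B1] ⊔ IN[B3] = {f}
Applying B2's transfer function to that OUT value gives IN[B2] (row B2 above).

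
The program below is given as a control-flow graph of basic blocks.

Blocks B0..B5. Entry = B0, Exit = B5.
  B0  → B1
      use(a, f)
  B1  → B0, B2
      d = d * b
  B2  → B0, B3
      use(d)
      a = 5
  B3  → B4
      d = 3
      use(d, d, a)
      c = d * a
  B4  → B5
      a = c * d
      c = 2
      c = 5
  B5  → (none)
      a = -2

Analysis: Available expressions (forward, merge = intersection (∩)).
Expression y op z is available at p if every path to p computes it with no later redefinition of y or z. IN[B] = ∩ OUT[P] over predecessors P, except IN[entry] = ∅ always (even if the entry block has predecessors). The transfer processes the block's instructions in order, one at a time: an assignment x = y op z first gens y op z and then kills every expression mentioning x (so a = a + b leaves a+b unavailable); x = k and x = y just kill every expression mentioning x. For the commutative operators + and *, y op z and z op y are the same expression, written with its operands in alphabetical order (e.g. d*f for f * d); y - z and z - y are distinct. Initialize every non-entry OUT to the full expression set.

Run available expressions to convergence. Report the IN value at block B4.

Fixpoint table:
  B0:  IN={}  OUT={}
  B1:  IN={}  OUT={}
  B2:  IN={}  OUT={}
  B3:  IN={}  OUT={a*d}
  B4:  IN={a*d}  OUT={}
  B5:  IN={}  OUT={}

Merge at B4: IN[B4] = OUT[B3] = {a*d}

Answer: {a*d}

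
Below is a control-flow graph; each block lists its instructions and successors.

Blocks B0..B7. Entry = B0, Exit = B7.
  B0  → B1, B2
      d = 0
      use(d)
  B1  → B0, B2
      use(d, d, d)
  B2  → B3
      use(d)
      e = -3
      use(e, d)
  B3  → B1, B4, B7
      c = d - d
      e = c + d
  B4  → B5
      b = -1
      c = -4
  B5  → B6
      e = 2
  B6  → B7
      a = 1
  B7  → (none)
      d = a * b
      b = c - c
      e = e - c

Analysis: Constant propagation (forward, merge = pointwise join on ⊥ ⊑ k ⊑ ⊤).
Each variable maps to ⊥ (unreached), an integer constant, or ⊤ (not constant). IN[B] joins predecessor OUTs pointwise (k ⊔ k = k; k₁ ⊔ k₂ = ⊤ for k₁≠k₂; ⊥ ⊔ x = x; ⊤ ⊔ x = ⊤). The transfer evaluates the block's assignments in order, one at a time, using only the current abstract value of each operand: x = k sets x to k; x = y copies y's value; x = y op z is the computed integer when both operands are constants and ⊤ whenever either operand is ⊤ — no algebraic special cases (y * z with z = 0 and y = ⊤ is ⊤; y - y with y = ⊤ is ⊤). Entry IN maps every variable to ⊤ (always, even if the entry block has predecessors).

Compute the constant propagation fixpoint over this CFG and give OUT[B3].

Fixpoint table:
  B0: | IN=(all ⊤) | OUT={d:0; rest ⊤}
  B1: | IN={d:0; rest ⊤} | OUT={d:0; rest ⊤}
  B2: | IN={d:0; rest ⊤} | OUT={d:0, e:-3; rest ⊤}
  B3: | IN={d:0, e:-3; rest ⊤} | OUT={c:0, d:0, e:0; rest ⊤}
  B4: | IN={c:0, d:0, e:0; rest ⊤} | OUT={b:-1, c:-4, d:0, e:0; rest ⊤}
  B5: | IN={b:-1, c:-4, d:0, e:0; rest ⊤} | OUT={b:-1, c:-4, d:0, e:2; rest ⊤}
  B6: | IN={b:-1, c:-4, d:0, e:2; rest ⊤} | OUT={a:1, b:-1, c:-4, d:0, e:2; rest ⊤}
  B7: | IN={d:0; rest ⊤} | OUT=(all ⊤)

Merge at B3: IN[B3] = OUT[B2] = {a: ⊤, b: ⊤, c: ⊤, d: 0, e: -3, f: ⊤}
Applying B3's transfer function to that IN value gives OUT[B3] (row B3 above).

Answer: {a: ⊤, b: ⊤, c: 0, d: 0, e: 0, f: ⊤}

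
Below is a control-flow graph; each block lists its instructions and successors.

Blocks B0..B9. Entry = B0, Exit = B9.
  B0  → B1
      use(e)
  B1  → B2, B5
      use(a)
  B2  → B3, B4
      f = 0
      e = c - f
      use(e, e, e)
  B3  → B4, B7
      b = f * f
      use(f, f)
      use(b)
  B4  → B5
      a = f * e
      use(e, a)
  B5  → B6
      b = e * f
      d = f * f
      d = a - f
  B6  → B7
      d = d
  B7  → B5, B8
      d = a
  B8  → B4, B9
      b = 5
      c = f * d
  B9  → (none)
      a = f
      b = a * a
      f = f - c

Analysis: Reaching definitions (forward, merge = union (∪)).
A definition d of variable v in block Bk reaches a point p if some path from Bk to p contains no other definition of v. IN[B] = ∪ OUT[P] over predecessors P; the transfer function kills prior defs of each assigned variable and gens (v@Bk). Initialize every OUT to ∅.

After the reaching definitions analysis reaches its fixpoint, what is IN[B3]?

Converged values:
  B0:  IN={}  OUT={}
  B1:  IN={}  OUT={}
  B2:  IN={}  OUT={e@B2, f@B2}
  B3:  IN={e@B2, f@B2}  OUT={b@B3, e@B2, f@B2}
  B4:  IN={a@B4, b@B3, b@B8, c@B8, d@B7, e@B2, f@B2}  OUT={a@B4, b@B3, b@B8, c@B8, d@B7, e@B2, f@B2}
  B5:  IN={a@B4, b@B3, b@B5, b@B8, c@B8, d@B7, e@B2, f@B2}  OUT={a@B4, b@B5, c@B8, d@B5, e@B2, f@B2}
  B6:  IN={a@B4, b@B5, c@B8, d@B5, e@B2, f@B2}  OUT={a@B4, b@B5, c@B8, d@B6, e@B2, f@B2}
  B7:  IN={a@B4, b@B3, b@B5, c@B8, d@B6, e@B2, f@B2}  OUT={a@B4, b@B3, b@B5, c@B8, d@B7, e@B2, f@B2}
  B8:  IN={a@B4, b@B3, b@B5, c@B8, d@B7, e@B2, f@B2}  OUT={a@B4, b@B8, c@B8, d@B7, e@B2, f@B2}
  B9:  IN={a@B4, b@B8, c@B8, d@B7, e@B2, f@B2}  OUT={a@B9, b@B9, c@B8, d@B7, e@B2, f@B9}

Merge at B3: IN[B3] = OUT[B2] = {e@B2, f@B2}

Answer: {e@B2, f@B2}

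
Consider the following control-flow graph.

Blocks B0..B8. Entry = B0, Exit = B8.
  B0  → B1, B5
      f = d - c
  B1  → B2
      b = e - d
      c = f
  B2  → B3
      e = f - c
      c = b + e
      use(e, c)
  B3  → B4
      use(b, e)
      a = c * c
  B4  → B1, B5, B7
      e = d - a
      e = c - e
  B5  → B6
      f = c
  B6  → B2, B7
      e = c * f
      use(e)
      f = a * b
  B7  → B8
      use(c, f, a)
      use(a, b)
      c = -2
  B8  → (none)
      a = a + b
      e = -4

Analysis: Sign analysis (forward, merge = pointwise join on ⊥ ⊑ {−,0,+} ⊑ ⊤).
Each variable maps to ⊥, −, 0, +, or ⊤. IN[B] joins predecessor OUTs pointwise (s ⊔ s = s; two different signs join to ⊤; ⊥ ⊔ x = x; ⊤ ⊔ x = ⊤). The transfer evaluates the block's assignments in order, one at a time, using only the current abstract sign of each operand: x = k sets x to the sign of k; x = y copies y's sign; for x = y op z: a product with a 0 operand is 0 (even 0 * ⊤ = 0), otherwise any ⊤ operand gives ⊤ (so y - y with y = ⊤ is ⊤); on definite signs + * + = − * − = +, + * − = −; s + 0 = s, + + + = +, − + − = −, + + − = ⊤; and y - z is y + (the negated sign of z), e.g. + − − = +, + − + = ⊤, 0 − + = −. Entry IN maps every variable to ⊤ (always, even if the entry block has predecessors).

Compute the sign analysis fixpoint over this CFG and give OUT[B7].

Per-block solution:
  B0:   IN=(all ⊤)   OUT=(all ⊤)
  B1:   IN=(all ⊤)   OUT=(all ⊤)
  B2:   IN=(all ⊤)   OUT=(all ⊤)
  B3:   IN=(all ⊤)   OUT=(all ⊤)
  B4:   IN=(all ⊤)   OUT=(all ⊤)
  B5:   IN=(all ⊤)   OUT=(all ⊤)
  B6:   IN=(all ⊤)   OUT=(all ⊤)
  B7:   IN=(all ⊤)   OUT={c:-; rest ⊤}
  B8:   IN={c:-; rest ⊤}   OUT={c:-, e:-; rest ⊤}

Merge at B7: IN[B7] = OUT[B4] ⊔ OUT[B6] = {a: ⊤, b: ⊤, c: ⊤, d: ⊤, e: ⊤, f: ⊤}
Applying B7's transfer function to that IN value gives OUT[B7] (row B7 above).

Answer: {a: ⊤, b: ⊤, c: -, d: ⊤, e: ⊤, f: ⊤}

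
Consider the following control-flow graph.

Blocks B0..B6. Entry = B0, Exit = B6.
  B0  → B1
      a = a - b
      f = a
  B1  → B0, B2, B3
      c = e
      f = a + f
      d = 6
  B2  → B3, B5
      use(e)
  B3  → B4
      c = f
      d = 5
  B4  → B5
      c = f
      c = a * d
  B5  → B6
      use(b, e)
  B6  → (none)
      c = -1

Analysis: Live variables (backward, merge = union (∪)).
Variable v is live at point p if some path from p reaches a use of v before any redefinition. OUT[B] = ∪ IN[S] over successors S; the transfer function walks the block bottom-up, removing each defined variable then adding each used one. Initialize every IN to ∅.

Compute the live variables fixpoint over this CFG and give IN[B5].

Converged values:
  B0:   IN={a, b, e}   OUT={a, b, e, f}
  B1:   IN={a, b, e, f}   OUT={a, b, e, f}
  B2:   IN={a, b, e, f}   OUT={a, b, e, f}
  B3:   IN={a, b, e, f}   OUT={a, b, d, e, f}
  B4:   IN={a, b, d, e, f}   OUT={b, e}
  B5:   IN={b, e}   OUT={}
  B6:   IN={}   OUT={}

Merge at B5: OUT[B5] = IN[B6] = {}
Applying B5's transfer function to that OUT value gives IN[B5] (row B5 above).

Answer: {b, e}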